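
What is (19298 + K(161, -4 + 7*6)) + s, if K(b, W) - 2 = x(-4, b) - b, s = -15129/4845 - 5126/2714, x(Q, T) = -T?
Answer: 41580348194/2191555 ≈ 18973.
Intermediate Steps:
s = -10982596/2191555 (s = -15129*1/4845 - 5126*1/2714 = -5043/1615 - 2563/1357 = -10982596/2191555 ≈ -5.0113)
K(b, W) = 2 - 2*b (K(b, W) = 2 + (-b - b) = 2 - 2*b)
(19298 + K(161, -4 + 7*6)) + s = (19298 + (2 - 2*161)) - 10982596/2191555 = (19298 + (2 - 322)) - 10982596/2191555 = (19298 - 320) - 10982596/2191555 = 18978 - 10982596/2191555 = 41580348194/2191555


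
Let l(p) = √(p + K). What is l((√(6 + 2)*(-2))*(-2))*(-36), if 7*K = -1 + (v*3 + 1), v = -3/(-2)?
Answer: -18*√(126 + 1568*√2)/7 ≈ -124.48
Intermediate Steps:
v = 3/2 (v = -3*(-½) = 3/2 ≈ 1.5000)
K = 9/14 (K = (-1 + ((3/2)*3 + 1))/7 = (-1 + (9/2 + 1))/7 = (-1 + 11/2)/7 = (⅐)*(9/2) = 9/14 ≈ 0.64286)
l(p) = √(9/14 + p) (l(p) = √(p + 9/14) = √(9/14 + p))
l((√(6 + 2)*(-2))*(-2))*(-36) = (√(126 + 196*((√(6 + 2)*(-2))*(-2)))/14)*(-36) = (√(126 + 196*((√8*(-2))*(-2)))/14)*(-36) = (√(126 + 196*(((2*√2)*(-2))*(-2)))/14)*(-36) = (√(126 + 196*(-4*√2*(-2)))/14)*(-36) = (√(126 + 196*(8*√2))/14)*(-36) = (√(126 + 1568*√2)/14)*(-36) = -18*√(126 + 1568*√2)/7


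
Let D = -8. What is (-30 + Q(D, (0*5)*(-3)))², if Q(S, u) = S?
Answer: 1444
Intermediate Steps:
(-30 + Q(D, (0*5)*(-3)))² = (-30 - 8)² = (-38)² = 1444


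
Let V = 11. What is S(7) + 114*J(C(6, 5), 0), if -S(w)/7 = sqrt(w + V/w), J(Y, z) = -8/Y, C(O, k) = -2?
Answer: 456 - 2*sqrt(105) ≈ 435.51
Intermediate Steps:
S(w) = -7*sqrt(w + 11/w)
S(7) + 114*J(C(6, 5), 0) = -7*sqrt(7 + 11/7) + 114*(-8/(-2)) = -7*sqrt(7 + 11*(1/7)) + 114*(-8*(-1/2)) = -7*sqrt(7 + 11/7) + 114*4 = -2*sqrt(105) + 456 = 456 - 2*sqrt(105)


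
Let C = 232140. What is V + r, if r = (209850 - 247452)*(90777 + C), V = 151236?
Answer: -12142173798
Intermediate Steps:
r = -12142325034 (r = (209850 - 247452)*(90777 + 232140) = -37602*322917 = -12142325034)
V + r = 151236 - 12142325034 = -12142173798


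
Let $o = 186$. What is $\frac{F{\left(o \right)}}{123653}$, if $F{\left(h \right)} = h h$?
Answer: $\frac{34596}{123653} \approx 0.27978$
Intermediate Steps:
$F{\left(h \right)} = h^{2}$
$\frac{F{\left(o \right)}}{123653} = \frac{186^{2}}{123653} = 34596 \cdot \frac{1}{123653} = \frac{34596}{123653}$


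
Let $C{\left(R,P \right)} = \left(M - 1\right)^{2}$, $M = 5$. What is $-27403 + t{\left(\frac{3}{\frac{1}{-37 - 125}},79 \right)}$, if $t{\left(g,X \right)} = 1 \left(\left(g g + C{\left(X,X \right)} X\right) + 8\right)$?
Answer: $210065$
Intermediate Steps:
$C{\left(R,P \right)} = 16$ ($C{\left(R,P \right)} = \left(5 - 1\right)^{2} = 4^{2} = 16$)
$t{\left(g,X \right)} = 8 + g^{2} + 16 X$ ($t{\left(g,X \right)} = 1 \left(\left(g g + 16 X\right) + 8\right) = 1 \left(\left(g^{2} + 16 X\right) + 8\right) = 1 \left(8 + g^{2} + 16 X\right) = 8 + g^{2} + 16 X$)
$-27403 + t{\left(\frac{3}{\frac{1}{-37 - 125}},79 \right)} = -27403 + \left(8 + \left(\frac{3}{\frac{1}{-37 - 125}}\right)^{2} + 16 \cdot 79\right) = -27403 + \left(8 + \left(\frac{3}{\frac{1}{-162}}\right)^{2} + 1264\right) = -27403 + \left(8 + \left(\frac{3}{- \frac{1}{162}}\right)^{2} + 1264\right) = -27403 + \left(8 + \left(3 \left(-162\right)\right)^{2} + 1264\right) = -27403 + \left(8 + \left(-486\right)^{2} + 1264\right) = -27403 + \left(8 + 236196 + 1264\right) = -27403 + 237468 = 210065$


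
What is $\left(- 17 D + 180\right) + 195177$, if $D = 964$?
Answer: $178969$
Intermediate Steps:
$\left(- 17 D + 180\right) + 195177 = \left(\left(-17\right) 964 + 180\right) + 195177 = \left(-16388 + 180\right) + 195177 = -16208 + 195177 = 178969$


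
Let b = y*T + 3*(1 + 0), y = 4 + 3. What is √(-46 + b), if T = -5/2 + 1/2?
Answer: I*√57 ≈ 7.5498*I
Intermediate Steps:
y = 7
T = -2 (T = -5*½ + 1*(½) = -5/2 + ½ = -2)
b = -11 (b = 7*(-2) + 3*(1 + 0) = -14 + 3*1 = -14 + 3 = -11)
√(-46 + b) = √(-46 - 11) = √(-57) = I*√57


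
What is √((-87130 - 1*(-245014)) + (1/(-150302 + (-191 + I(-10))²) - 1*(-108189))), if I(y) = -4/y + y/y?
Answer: √2174614749117960118/2858846 ≈ 515.82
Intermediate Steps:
I(y) = 1 - 4/y (I(y) = -4/y + 1 = 1 - 4/y)
√((-87130 - 1*(-245014)) + (1/(-150302 + (-191 + I(-10))²) - 1*(-108189))) = √((-87130 - 1*(-245014)) + (1/(-150302 + (-191 + (-4 - 10)/(-10))²) - 1*(-108189))) = √((-87130 + 245014) + (1/(-150302 + (-191 - ⅒*(-14))²) + 108189)) = √(157884 + (1/(-150302 + (-191 + 7/5)²) + 108189)) = √(157884 + (1/(-150302 + (-948/5)²) + 108189)) = √(157884 + (1/(-150302 + 898704/25) + 108189)) = √(157884 + (1/(-2858846/25) + 108189)) = √(157884 + (-25/2858846 + 108189)) = √(157884 + 309295689869/2858846) = √(760661731733/2858846) = √2174614749117960118/2858846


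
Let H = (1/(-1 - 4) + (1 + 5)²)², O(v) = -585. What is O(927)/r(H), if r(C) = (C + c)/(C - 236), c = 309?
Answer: -15292485/39766 ≈ -384.56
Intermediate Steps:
H = 32041/25 (H = (1/(-5) + 6²)² = (-⅕ + 36)² = (179/5)² = 32041/25 ≈ 1281.6)
r(C) = (309 + C)/(-236 + C) (r(C) = (C + 309)/(C - 236) = (309 + C)/(-236 + C))
O(927)/r(H) = -585*(-236 + 32041/25)/(309 + 32041/25) = -585/((39766/25)/(26141/25)) = -585/((25/26141)*(39766/25)) = -585/39766/26141 = -585*26141/39766 = -15292485/39766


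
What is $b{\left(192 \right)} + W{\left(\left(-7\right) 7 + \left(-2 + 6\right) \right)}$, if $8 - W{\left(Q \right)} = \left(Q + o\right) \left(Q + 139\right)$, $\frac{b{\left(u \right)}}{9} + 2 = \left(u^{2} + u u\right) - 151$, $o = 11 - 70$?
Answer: $671959$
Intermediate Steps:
$o = -59$ ($o = 11 - 70 = -59$)
$b{\left(u \right)} = -1377 + 18 u^{2}$ ($b{\left(u \right)} = -18 + 9 \left(\left(u^{2} + u u\right) - 151\right) = -18 + 9 \left(\left(u^{2} + u^{2}\right) - 151\right) = -18 + 9 \left(2 u^{2} - 151\right) = -18 + 9 \left(-151 + 2 u^{2}\right) = -18 + \left(-1359 + 18 u^{2}\right) = -1377 + 18 u^{2}$)
$W{\left(Q \right)} = 8 - \left(-59 + Q\right) \left(139 + Q\right)$ ($W{\left(Q \right)} = 8 - \left(Q - 59\right) \left(Q + 139\right) = 8 - \left(-59 + Q\right) \left(139 + Q\right)$)
$b{\left(192 \right)} + W{\left(\left(-7\right) 7 + \left(-2 + 6\right) \right)} = \left(-1377 + 18 \cdot 192^{2}\right) - \left(-8209 + \left(\left(-7\right) 7 + \left(-2 + 6\right)\right)^{2} + 80 \left(\left(-7\right) 7 + \left(-2 + 6\right)\right)\right) = \left(-1377 + 18 \cdot 36864\right) - \left(-8209 + \left(-49 + 4\right)^{2} + 80 \left(-49 + 4\right)\right) = \left(-1377 + 663552\right) - -9784 = 662175 + \left(8209 - 2025 + 3600\right) = 662175 + 9784 = 671959$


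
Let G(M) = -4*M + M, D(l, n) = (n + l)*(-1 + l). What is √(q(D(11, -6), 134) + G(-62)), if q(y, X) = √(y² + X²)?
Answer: √(186 + 2*√5114) ≈ 18.139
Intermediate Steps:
D(l, n) = (-1 + l)*(l + n) (D(l, n) = (l + n)*(-1 + l) = (-1 + l)*(l + n))
G(M) = -3*M
q(y, X) = √(X² + y²)
√(q(D(11, -6), 134) + G(-62)) = √(√(134² + (11² - 1*11 - 1*(-6) + 11*(-6))²) - 3*(-62)) = √(√(17956 + (121 - 11 + 6 - 66)²) + 186) = √(√(17956 + 50²) + 186) = √(√(17956 + 2500) + 186) = √(√20456 + 186) = √(2*√5114 + 186) = √(186 + 2*√5114)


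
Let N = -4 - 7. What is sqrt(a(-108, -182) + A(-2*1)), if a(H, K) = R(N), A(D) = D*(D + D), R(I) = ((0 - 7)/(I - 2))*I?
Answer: 3*sqrt(39)/13 ≈ 1.4412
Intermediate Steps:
N = -11
R(I) = -7*I/(-2 + I) (R(I) = (-7/(-2 + I))*I = -7*I/(-2 + I))
A(D) = 2*D**2 (A(D) = D*(2*D) = 2*D**2)
a(H, K) = -77/13 (a(H, K) = -7*(-11)/(-2 - 11) = -7*(-11)/(-13) = -7*(-11)*(-1/13) = -77/13)
sqrt(a(-108, -182) + A(-2*1)) = sqrt(-77/13 + 2*(-2*1)**2) = sqrt(-77/13 + 2*(-2)**2) = sqrt(-77/13 + 2*4) = sqrt(-77/13 + 8) = sqrt(27/13) = 3*sqrt(39)/13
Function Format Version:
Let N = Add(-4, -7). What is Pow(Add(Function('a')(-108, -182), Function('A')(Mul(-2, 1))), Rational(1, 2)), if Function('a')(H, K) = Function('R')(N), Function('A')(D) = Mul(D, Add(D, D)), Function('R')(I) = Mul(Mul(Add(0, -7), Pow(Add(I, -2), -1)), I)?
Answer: Mul(Rational(3, 13), Pow(39, Rational(1, 2))) ≈ 1.4412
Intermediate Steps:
N = -11
Function('R')(I) = Mul(-7, I, Pow(Add(-2, I), -1)) (Function('R')(I) = Mul(Mul(-7, Pow(Add(-2, I), -1)), I) = Mul(-7, I, Pow(Add(-2, I), -1)))
Function('A')(D) = Mul(2, Pow(D, 2)) (Function('A')(D) = Mul(D, Mul(2, D)) = Mul(2, Pow(D, 2)))
Function('a')(H, K) = Rational(-77, 13) (Function('a')(H, K) = Mul(-7, -11, Pow(Add(-2, -11), -1)) = Mul(-7, -11, Pow(-13, -1)) = Mul(-7, -11, Rational(-1, 13)) = Rational(-77, 13))
Pow(Add(Function('a')(-108, -182), Function('A')(Mul(-2, 1))), Rational(1, 2)) = Pow(Add(Rational(-77, 13), Mul(2, Pow(Mul(-2, 1), 2))), Rational(1, 2)) = Pow(Add(Rational(-77, 13), Mul(2, Pow(-2, 2))), Rational(1, 2)) = Pow(Add(Rational(-77, 13), Mul(2, 4)), Rational(1, 2)) = Pow(Add(Rational(-77, 13), 8), Rational(1, 2)) = Pow(Rational(27, 13), Rational(1, 2)) = Mul(Rational(3, 13), Pow(39, Rational(1, 2)))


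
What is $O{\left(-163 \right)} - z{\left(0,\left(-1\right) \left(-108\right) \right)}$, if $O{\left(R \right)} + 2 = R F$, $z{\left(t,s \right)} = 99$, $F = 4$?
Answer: $-753$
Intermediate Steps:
$O{\left(R \right)} = -2 + 4 R$ ($O{\left(R \right)} = -2 + R 4 = -2 + 4 R$)
$O{\left(-163 \right)} - z{\left(0,\left(-1\right) \left(-108\right) \right)} = \left(-2 + 4 \left(-163\right)\right) - 99 = \left(-2 - 652\right) - 99 = -654 - 99 = -753$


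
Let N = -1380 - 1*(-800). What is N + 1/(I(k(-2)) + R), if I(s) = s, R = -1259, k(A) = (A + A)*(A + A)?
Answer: -720941/1243 ≈ -580.00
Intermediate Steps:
k(A) = 4*A² (k(A) = (2*A)*(2*A) = 4*A²)
N = -580 (N = -1380 + 800 = -580)
N + 1/(I(k(-2)) + R) = -580 + 1/(4*(-2)² - 1259) = -580 + 1/(4*4 - 1259) = -580 + 1/(16 - 1259) = -580 + 1/(-1243) = -580 - 1/1243 = -720941/1243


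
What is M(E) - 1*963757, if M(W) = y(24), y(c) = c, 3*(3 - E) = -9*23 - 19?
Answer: -963733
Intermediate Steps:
E = 235/3 (E = 3 - (-9*23 - 19)/3 = 3 - (-207 - 19)/3 = 3 - ⅓*(-226) = 3 + 226/3 = 235/3 ≈ 78.333)
M(W) = 24
M(E) - 1*963757 = 24 - 1*963757 = 24 - 963757 = -963733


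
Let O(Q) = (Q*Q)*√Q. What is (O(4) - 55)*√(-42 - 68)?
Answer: -23*I*√110 ≈ -241.23*I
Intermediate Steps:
O(Q) = Q^(5/2) (O(Q) = Q²*√Q = Q^(5/2))
(O(4) - 55)*√(-42 - 68) = (4^(5/2) - 55)*√(-42 - 68) = (32 - 55)*√(-110) = -23*I*√110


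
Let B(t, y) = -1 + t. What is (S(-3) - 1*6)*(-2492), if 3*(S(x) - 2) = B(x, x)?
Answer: 39872/3 ≈ 13291.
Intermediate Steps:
S(x) = 5/3 + x/3 (S(x) = 2 + (-1 + x)/3 = 2 + (-1/3 + x/3) = 5/3 + x/3)
(S(-3) - 1*6)*(-2492) = ((5/3 + (1/3)*(-3)) - 1*6)*(-2492) = ((5/3 - 1) - 6)*(-2492) = (2/3 - 6)*(-2492) = -16/3*(-2492) = 39872/3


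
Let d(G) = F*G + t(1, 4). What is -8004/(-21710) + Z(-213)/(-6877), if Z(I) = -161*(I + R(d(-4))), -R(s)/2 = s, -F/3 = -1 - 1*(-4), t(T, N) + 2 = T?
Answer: -1562089/249665 ≈ -6.2567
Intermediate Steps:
t(T, N) = -2 + T
F = -9 (F = -3*(-1 - 1*(-4)) = -3*(-1 + 4) = -3*3 = -9)
d(G) = -1 - 9*G (d(G) = -9*G + (-2 + 1) = -9*G - 1 = -1 - 9*G)
R(s) = -2*s
Z(I) = 11270 - 161*I (Z(I) = -161*(I - 2*(-1 - 9*(-4))) = -161*(I - 2*(-1 + 36)) = -161*(I - 2*35) = -161*(I - 70) = -161*(-70 + I) = 11270 - 161*I)
-8004/(-21710) + Z(-213)/(-6877) = -8004/(-21710) + (11270 - 161*(-213))/(-6877) = -8004*(-1/21710) + (11270 + 34293)*(-1/6877) = 4002/10855 + 45563*(-1/6877) = 4002/10855 - 1981/299 = -1562089/249665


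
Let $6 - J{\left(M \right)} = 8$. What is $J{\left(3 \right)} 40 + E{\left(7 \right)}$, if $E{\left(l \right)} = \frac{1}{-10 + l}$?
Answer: $- \frac{241}{3} \approx -80.333$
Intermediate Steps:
$J{\left(M \right)} = -2$ ($J{\left(M \right)} = 6 - 8 = -2$)
$J{\left(3 \right)} 40 + E{\left(7 \right)} = \left(-2\right) 40 + \frac{1}{-10 + 7} = -80 + \frac{1}{-3} = -80 - \frac{1}{3} = - \frac{241}{3}$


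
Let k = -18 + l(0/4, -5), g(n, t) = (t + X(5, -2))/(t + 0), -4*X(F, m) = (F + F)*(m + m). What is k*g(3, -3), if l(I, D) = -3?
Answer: 49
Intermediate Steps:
X(F, m) = -F*m (X(F, m) = -(F + F)*(m + m)/4 = -2*F*2*m/4 = -F*m)
g(n, t) = (10 + t)/t (g(n, t) = (t - 1*5*(-2))/(t + 0) = (t + 10)/t = (10 + t)/t)
k = -21 (k = -18 - 3 = -21)
k*g(3, -3) = -21*(10 - 3)/(-3) = -(-7)*7 = -21*(-7/3) = 49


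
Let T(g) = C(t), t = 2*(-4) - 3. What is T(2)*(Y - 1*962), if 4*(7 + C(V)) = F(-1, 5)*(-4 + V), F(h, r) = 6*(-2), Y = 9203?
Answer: 313158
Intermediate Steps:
F(h, r) = -12
t = -11 (t = -8 - 3 = -11)
C(V) = 5 - 3*V (C(V) = -7 + (-12*(-4 + V))/4 = -7 + (48 - 12*V)/4 = -7 + (12 - 3*V) = 5 - 3*V)
T(g) = 38 (T(g) = 5 - 3*(-11) = 5 + 33 = 38)
T(2)*(Y - 1*962) = 38*(9203 - 1*962) = 38*(9203 - 962) = 38*8241 = 313158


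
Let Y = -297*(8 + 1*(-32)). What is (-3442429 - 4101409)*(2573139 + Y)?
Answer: -19465116244746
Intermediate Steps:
Y = 7128 (Y = -297*(8 - 32) = -297*(-24) = 7128)
(-3442429 - 4101409)*(2573139 + Y) = (-3442429 - 4101409)*(2573139 + 7128) = -7543838*2580267 = -19465116244746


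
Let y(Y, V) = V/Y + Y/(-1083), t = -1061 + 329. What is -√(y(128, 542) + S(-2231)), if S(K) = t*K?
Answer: -√339579474015/456 ≈ -1277.9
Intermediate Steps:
t = -732
y(Y, V) = -Y/1083 + V/Y (y(Y, V) = V/Y + Y*(-1/1083) = V/Y - Y/1083 = -Y/1083 + V/Y)
S(K) = -732*K
-√(y(128, 542) + S(-2231)) = -√((-1/1083*128 + 542/128) - 732*(-2231)) = -√((-128/1083 + 542*(1/128)) + 1633092) = -√((-128/1083 + 271/64) + 1633092) = -√(285301/69312 + 1633092) = -√(113193158005/69312) = -√339579474015/456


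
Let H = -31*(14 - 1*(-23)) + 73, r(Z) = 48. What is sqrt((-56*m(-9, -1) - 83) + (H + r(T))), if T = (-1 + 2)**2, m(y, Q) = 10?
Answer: I*sqrt(1669) ≈ 40.853*I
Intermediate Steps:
T = 1 (T = 1**2 = 1)
H = -1074 (H = -31*(14 + 23) + 73 = -31*37 + 73 = -1147 + 73 = -1074)
sqrt((-56*m(-9, -1) - 83) + (H + r(T))) = sqrt((-56*10 - 83) + (-1074 + 48)) = sqrt((-560 - 83) - 1026) = sqrt(-643 - 1026) = sqrt(-1669) = I*sqrt(1669)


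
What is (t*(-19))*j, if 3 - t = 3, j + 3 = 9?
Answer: 0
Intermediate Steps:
j = 6 (j = -3 + 9 = 6)
t = 0 (t = 3 - 1*3 = 3 - 3 = 0)
(t*(-19))*j = (0*(-19))*6 = 0*6 = 0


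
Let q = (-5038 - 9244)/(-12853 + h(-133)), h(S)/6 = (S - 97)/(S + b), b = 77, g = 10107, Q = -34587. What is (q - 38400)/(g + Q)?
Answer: 1724081213/1099133640 ≈ 1.5686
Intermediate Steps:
h(S) = 6*(-97 + S)/(77 + S) (h(S) = 6*((S - 97)/(S + 77)) = 6*((-97 + S)/(77 + S)) = 6*(-97 + S)/(77 + S))
q = 199948/179597 (q = (-5038 - 9244)/(-12853 + 6*(-97 - 133)/(77 - 133)) = -14282/(-12853 + 6*(-230)/(-56)) = -14282/(-12853 + 6*(-1/56)*(-230)) = -14282/(-12853 + 345/14) = -14282/(-179597/14) = -14282*(-14/179597) = 199948/179597 ≈ 1.1133)
(q - 38400)/(g + Q) = (199948/179597 - 38400)/(10107 - 34587) = -6896324852/179597/(-24480) = -6896324852/179597*(-1/24480) = 1724081213/1099133640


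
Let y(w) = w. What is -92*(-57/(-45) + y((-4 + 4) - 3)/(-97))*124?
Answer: -21538304/1455 ≈ -14803.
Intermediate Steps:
-92*(-57/(-45) + y((-4 + 4) - 3)/(-97))*124 = -92*(-57/(-45) + ((-4 + 4) - 3)/(-97))*124 = -92*(-57*(-1/45) + (0 - 3)*(-1/97))*124 = -92*(19/15 - 3*(-1/97))*124 = -92*(19/15 + 3/97)*124 = -92*1888/1455*124 = -173696/1455*124 = -21538304/1455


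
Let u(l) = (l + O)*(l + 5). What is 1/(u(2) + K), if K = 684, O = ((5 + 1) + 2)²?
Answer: 1/1146 ≈ 0.00087260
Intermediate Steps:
O = 64 (O = (6 + 2)² = 8² = 64)
u(l) = (5 + l)*(64 + l) (u(l) = (l + 64)*(l + 5) = (64 + l)*(5 + l) = (5 + l)*(64 + l))
1/(u(2) + K) = 1/((320 + 2² + 69*2) + 684) = 1/((320 + 4 + 138) + 684) = 1/(462 + 684) = 1/1146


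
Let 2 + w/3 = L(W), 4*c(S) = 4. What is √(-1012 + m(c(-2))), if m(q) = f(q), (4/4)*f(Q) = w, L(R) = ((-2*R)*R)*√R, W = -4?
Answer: √(-1018 - 192*I) ≈ 2.9957 - 32.046*I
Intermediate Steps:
L(R) = -2*R^(5/2) (L(R) = (-2*R²)*√R = -2*R^(5/2))
c(S) = 1 (c(S) = (¼)*4 = 1)
w = -6 - 192*I (w = -6 + 3*(-64*I) = -6 - 192*I ≈ -6.0 - 192.0*I)
f(Q) = -6 - 192*I
m(q) = -6 - 192*I
√(-1012 + m(c(-2))) = √(-1012 + (-6 - 192*I)) = √(-1018 - 192*I)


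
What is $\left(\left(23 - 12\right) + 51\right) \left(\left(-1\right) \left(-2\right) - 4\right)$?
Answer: $-124$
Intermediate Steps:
$\left(\left(23 - 12\right) + 51\right) \left(\left(-1\right) \left(-2\right) - 4\right) = \left(11 + 51\right) \left(2 - 4\right) = 62 \left(-2\right) = -124$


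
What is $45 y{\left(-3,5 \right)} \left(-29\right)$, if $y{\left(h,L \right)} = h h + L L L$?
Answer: $-174870$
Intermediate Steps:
$y{\left(h,L \right)} = L^{3} + h^{2}$ ($y{\left(h,L \right)} = h^{2} + L^{2} L = h^{2} + L^{3} = L^{3} + h^{2}$)
$45 y{\left(-3,5 \right)} \left(-29\right) = 45 \left(5^{3} + \left(-3\right)^{2}\right) \left(-29\right) = 45 \left(125 + 9\right) \left(-29\right) = 45 \cdot 134 \left(-29\right) = 6030 \left(-29\right) = -174870$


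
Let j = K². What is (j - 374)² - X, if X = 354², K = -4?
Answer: 2848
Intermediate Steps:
j = 16 (j = (-4)² = 16)
X = 125316
(j - 374)² - X = (16 - 374)² - 1*125316 = (-358)² - 125316 = 128164 - 125316 = 2848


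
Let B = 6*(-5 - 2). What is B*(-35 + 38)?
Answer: -126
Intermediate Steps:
B = -42 (B = 6*(-7) = -42)
B*(-35 + 38) = -42*(-35 + 38) = -42*3 = -126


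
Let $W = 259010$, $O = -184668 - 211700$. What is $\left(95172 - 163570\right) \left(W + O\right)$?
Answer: $9395012484$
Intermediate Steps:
$O = -396368$
$\left(95172 - 163570\right) \left(W + O\right) = \left(95172 - 163570\right) \left(259010 - 396368\right) = \left(-68398\right) \left(-137358\right) = 9395012484$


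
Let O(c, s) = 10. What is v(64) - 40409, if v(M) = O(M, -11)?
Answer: -40399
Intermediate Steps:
v(M) = 10
v(64) - 40409 = 10 - 40409 = -40399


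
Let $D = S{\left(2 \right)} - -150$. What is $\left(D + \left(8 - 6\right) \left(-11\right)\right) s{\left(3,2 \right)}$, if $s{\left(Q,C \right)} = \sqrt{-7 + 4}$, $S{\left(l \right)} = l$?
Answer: $130 i \sqrt{3} \approx 225.17 i$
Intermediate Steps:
$s{\left(Q,C \right)} = i \sqrt{3}$ ($s{\left(Q,C \right)} = \sqrt{-3} = i \sqrt{3}$)
$D = 152$ ($D = 2 - -150 = 2 + 150 = 152$)
$\left(D + \left(8 - 6\right) \left(-11\right)\right) s{\left(3,2 \right)} = \left(152 + \left(8 - 6\right) \left(-11\right)\right) i \sqrt{3} = \left(152 + 2 \left(-11\right)\right) i \sqrt{3} = \left(152 - 22\right) i \sqrt{3} = 130 i \sqrt{3}$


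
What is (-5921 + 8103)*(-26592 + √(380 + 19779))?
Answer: -58023744 + 2182*√20159 ≈ -5.7714e+7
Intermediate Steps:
(-5921 + 8103)*(-26592 + √(380 + 19779)) = 2182*(-26592 + √20159) = -58023744 + 2182*√20159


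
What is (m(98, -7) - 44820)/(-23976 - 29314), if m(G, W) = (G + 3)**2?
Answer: 34619/53290 ≈ 0.64963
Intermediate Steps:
m(G, W) = (3 + G)**2
(m(98, -7) - 44820)/(-23976 - 29314) = ((3 + 98)**2 - 44820)/(-23976 - 29314) = (101**2 - 44820)/(-53290) = (10201 - 44820)*(-1/53290) = -34619*(-1/53290) = 34619/53290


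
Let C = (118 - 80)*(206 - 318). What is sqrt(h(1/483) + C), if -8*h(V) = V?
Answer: I*sqrt(15886048710)/1932 ≈ 65.238*I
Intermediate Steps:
h(V) = -V/8
C = -4256 (C = 38*(-112) = -4256)
sqrt(h(1/483) + C) = sqrt(-1/8/483 - 4256) = sqrt(-1/8*1/483 - 4256) = sqrt(-1/3864 - 4256) = sqrt(-16445185/3864) = I*sqrt(15886048710)/1932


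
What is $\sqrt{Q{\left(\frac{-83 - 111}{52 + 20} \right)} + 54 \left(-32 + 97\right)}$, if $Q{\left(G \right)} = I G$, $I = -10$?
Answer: $\frac{\sqrt{127330}}{6} \approx 59.472$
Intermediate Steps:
$Q{\left(G \right)} = - 10 G$
$\sqrt{Q{\left(\frac{-83 - 111}{52 + 20} \right)} + 54 \left(-32 + 97\right)} = \sqrt{- 10 \frac{-83 - 111}{52 + 20} + 54 \left(-32 + 97\right)} = \sqrt{- 10 \left(- \frac{194}{72}\right) + 54 \cdot 65} = \sqrt{- 10 \left(\left(-194\right) \frac{1}{72}\right) + 3510} = \sqrt{\left(-10\right) \left(- \frac{97}{36}\right) + 3510} = \sqrt{\frac{485}{18} + 3510} = \sqrt{\frac{63665}{18}} = \frac{\sqrt{127330}}{6}$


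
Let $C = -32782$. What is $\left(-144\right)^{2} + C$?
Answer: $-12046$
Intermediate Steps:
$\left(-144\right)^{2} + C = \left(-144\right)^{2} - 32782 = 20736 - 32782 = -12046$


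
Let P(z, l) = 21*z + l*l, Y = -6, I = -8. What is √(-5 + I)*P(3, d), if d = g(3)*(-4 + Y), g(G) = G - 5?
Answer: 463*I*√13 ≈ 1669.4*I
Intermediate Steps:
g(G) = -5 + G
d = 20 (d = (-5 + 3)*(-4 - 6) = -2*(-10) = 20)
P(z, l) = l² + 21*z (P(z, l) = 21*z + l² = l² + 21*z)
√(-5 + I)*P(3, d) = √(-5 - 8)*(20² + 21*3) = √(-13)*(400 + 63) = (I*√13)*463 = 463*I*√13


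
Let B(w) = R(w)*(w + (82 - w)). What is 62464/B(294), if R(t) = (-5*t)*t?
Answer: -7808/4429845 ≈ -0.0017626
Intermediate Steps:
R(t) = -5*t²
B(w) = -410*w² (B(w) = (-5*w²)*(w + (82 - w)) = -5*w²*82 = -410*w²)
62464/B(294) = 62464/((-410*294²)) = 62464/((-410*86436)) = 62464/(-35438760) = 62464*(-1/35438760) = -7808/4429845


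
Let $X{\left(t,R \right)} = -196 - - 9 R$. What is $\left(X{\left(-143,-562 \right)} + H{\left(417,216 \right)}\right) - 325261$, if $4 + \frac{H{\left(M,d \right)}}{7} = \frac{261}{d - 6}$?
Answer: $- \frac{3305343}{10} \approx -3.3053 \cdot 10^{5}$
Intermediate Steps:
$X{\left(t,R \right)} = -196 + 9 R$
$H{\left(M,d \right)} = -28 + \frac{1827}{-6 + d}$ ($H{\left(M,d \right)} = -28 + 7 \frac{261}{d - 6} = -28 + 7 \frac{261}{-6 + d} = -28 + \frac{1827}{-6 + d}$)
$\left(X{\left(-143,-562 \right)} + H{\left(417,216 \right)}\right) - 325261 = \left(\left(-196 + 9 \left(-562\right)\right) + \frac{7 \left(285 - 864\right)}{-6 + 216}\right) - 325261 = \left(\left(-196 - 5058\right) + \frac{7 \left(285 - 864\right)}{210}\right) - 325261 = \left(-5254 + 7 \cdot \frac{1}{210} \left(-579\right)\right) - 325261 = \left(-5254 - \frac{193}{10}\right) - 325261 = - \frac{52733}{10} - 325261 = - \frac{3305343}{10}$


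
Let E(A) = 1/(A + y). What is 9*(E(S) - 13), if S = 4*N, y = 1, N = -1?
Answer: -120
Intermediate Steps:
S = -4 (S = 4*(-1) = -4)
E(A) = 1/(1 + A) (E(A) = 1/(A + 1) = 1/(1 + A))
9*(E(S) - 13) = 9*(1/(1 - 4) - 13) = 9*(1/(-3) - 13) = 9*(-⅓ - 13) = 9*(-40/3) = -120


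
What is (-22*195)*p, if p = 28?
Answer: -120120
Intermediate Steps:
(-22*195)*p = -22*195*28 = -4290*28 = -120120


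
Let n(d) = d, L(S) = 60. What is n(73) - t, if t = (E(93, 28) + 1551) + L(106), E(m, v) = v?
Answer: -1566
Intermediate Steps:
t = 1639 (t = (28 + 1551) + 60 = 1579 + 60 = 1639)
n(73) - t = 73 - 1*1639 = 73 - 1639 = -1566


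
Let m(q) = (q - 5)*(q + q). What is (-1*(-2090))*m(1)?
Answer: -16720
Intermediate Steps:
m(q) = 2*q*(-5 + q) (m(q) = (-5 + q)*(2*q) = 2*q*(-5 + q))
(-1*(-2090))*m(1) = (-1*(-2090))*(2*1*(-5 + 1)) = 2090*(2*1*(-4)) = 2090*(-8) = -16720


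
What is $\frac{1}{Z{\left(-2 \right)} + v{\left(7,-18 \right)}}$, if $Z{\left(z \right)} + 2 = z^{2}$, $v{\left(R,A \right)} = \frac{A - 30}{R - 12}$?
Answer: $\frac{5}{58} \approx 0.086207$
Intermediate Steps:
$v{\left(R,A \right)} = \frac{-30 + A}{-12 + R}$
$Z{\left(z \right)} = -2 + z^{2}$
$\frac{1}{Z{\left(-2 \right)} + v{\left(7,-18 \right)}} = \frac{1}{\left(-2 + \left(-2\right)^{2}\right) + \frac{-30 - 18}{-12 + 7}} = \frac{1}{\left(-2 + 4\right) + \frac{1}{-5} \left(-48\right)} = \frac{1}{2 - - \frac{48}{5}} = \frac{1}{2 + \frac{48}{5}} = \frac{1}{\frac{58}{5}} = \frac{5}{58}$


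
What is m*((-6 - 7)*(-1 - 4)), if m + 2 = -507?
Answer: -33085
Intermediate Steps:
m = -509 (m = -2 - 507 = -509)
m*((-6 - 7)*(-1 - 4)) = -509*(-6 - 7)*(-1 - 4) = -(-6617)*(-5) = -509*65 = -33085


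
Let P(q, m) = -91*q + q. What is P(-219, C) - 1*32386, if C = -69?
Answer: -12676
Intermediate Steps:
P(q, m) = -90*q
P(-219, C) - 1*32386 = -90*(-219) - 1*32386 = 19710 - 32386 = -12676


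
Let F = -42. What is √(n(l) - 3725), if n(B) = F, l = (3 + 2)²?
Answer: I*√3767 ≈ 61.376*I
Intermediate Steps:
l = 25 (l = 5² = 25)
n(B) = -42
√(n(l) - 3725) = √(-42 - 3725) = √(-3767) = I*√3767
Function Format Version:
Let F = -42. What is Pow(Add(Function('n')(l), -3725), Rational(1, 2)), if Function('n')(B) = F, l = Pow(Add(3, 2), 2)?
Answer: Mul(I, Pow(3767, Rational(1, 2))) ≈ Mul(61.376, I)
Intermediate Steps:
l = 25 (l = Pow(5, 2) = 25)
Function('n')(B) = -42
Pow(Add(Function('n')(l), -3725), Rational(1, 2)) = Pow(Add(-42, -3725), Rational(1, 2)) = Pow(-3767, Rational(1, 2)) = Mul(I, Pow(3767, Rational(1, 2)))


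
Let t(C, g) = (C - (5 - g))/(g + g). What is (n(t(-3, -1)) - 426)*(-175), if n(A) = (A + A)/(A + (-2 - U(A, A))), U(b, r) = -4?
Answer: 966000/13 ≈ 74308.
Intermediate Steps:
t(C, g) = (-5 + C + g)/(2*g) (t(C, g) = (C + (-5 + g))/((2*g)) = (-5 + C + g)*(1/(2*g)) = (-5 + C + g)/(2*g))
n(A) = 2*A/(2 + A) (n(A) = (A + A)/(A + (-2 - 1*(-4))) = (2*A)/(A + (-2 + 4)) = (2*A)/(A + 2) = (2*A)/(2 + A) = 2*A/(2 + A))
(n(t(-3, -1)) - 426)*(-175) = (2*((½)*(-5 - 3 - 1)/(-1))/(2 + (½)*(-5 - 3 - 1)/(-1)) - 426)*(-175) = (2*((½)*(-1)*(-9))/(2 + (½)*(-1)*(-9)) - 426)*(-175) = (2*(9/2)/(2 + 9/2) - 426)*(-175) = (2*(9/2)/(13/2) - 426)*(-175) = (2*(9/2)*(2/13) - 426)*(-175) = (18/13 - 426)*(-175) = -5520/13*(-175) = 966000/13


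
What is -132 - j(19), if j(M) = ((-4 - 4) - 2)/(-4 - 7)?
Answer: -1462/11 ≈ -132.91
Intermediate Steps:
j(M) = 10/11 (j(M) = (-8 - 2)/(-11) = -10*(-1/11) = 10/11)
-132 - j(19) = -132 - 1*10/11 = -132 - 10/11 = -1462/11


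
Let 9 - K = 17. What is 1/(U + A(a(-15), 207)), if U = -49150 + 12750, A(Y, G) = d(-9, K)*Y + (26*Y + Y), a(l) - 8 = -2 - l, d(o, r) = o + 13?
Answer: -1/35749 ≈ -2.7973e-5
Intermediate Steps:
K = -8 (K = 9 - 1*17 = 9 - 17 = -8)
d(o, r) = 13 + o
a(l) = 6 - l (a(l) = 8 + (-2 - l) = 6 - l)
A(Y, G) = 31*Y (A(Y, G) = (13 - 9)*Y + (26*Y + Y) = 4*Y + 27*Y = 31*Y)
U = -36400
1/(U + A(a(-15), 207)) = 1/(-36400 + 31*(6 - 1*(-15))) = 1/(-36400 + 31*(6 + 15)) = 1/(-36400 + 31*21) = 1/(-36400 + 651) = 1/(-35749) = -1/35749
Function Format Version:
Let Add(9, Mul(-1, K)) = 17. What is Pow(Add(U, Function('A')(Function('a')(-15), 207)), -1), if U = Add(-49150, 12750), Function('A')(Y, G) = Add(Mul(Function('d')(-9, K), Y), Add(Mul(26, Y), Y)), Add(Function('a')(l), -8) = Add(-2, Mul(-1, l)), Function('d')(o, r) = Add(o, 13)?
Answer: Rational(-1, 35749) ≈ -2.7973e-5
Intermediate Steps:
K = -8 (K = Add(9, Mul(-1, 17)) = Add(9, -17) = -8)
Function('d')(o, r) = Add(13, o)
Function('a')(l) = Add(6, Mul(-1, l)) (Function('a')(l) = Add(8, Add(-2, Mul(-1, l))) = Add(6, Mul(-1, l)))
Function('A')(Y, G) = Mul(31, Y) (Function('A')(Y, G) = Add(Mul(Add(13, -9), Y), Add(Mul(26, Y), Y)) = Add(Mul(4, Y), Mul(27, Y)) = Mul(31, Y))
U = -36400
Pow(Add(U, Function('A')(Function('a')(-15), 207)), -1) = Pow(Add(-36400, Mul(31, Add(6, Mul(-1, -15)))), -1) = Pow(Add(-36400, Mul(31, Add(6, 15))), -1) = Pow(Add(-36400, Mul(31, 21)), -1) = Pow(Add(-36400, 651), -1) = Pow(-35749, -1) = Rational(-1, 35749)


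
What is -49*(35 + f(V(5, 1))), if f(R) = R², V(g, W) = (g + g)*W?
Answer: -6615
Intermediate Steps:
V(g, W) = 2*W*g (V(g, W) = (2*g)*W = 2*W*g)
-49*(35 + f(V(5, 1))) = -49*(35 + (2*1*5)²) = -49*(35 + 10²) = -49*(35 + 100) = -49*135 = -6615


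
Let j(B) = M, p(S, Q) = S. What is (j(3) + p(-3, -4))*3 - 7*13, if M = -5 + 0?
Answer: -115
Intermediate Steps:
M = -5
j(B) = -5
(j(3) + p(-3, -4))*3 - 7*13 = (-5 - 3)*3 - 7*13 = -8*3 - 91 = -24 - 91 = -115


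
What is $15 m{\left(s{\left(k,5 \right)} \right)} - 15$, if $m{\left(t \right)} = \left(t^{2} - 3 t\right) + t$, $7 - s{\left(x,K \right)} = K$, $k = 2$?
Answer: $-15$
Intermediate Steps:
$s{\left(x,K \right)} = 7 - K$
$m{\left(t \right)} = t^{2} - 2 t$
$15 m{\left(s{\left(k,5 \right)} \right)} - 15 = 15 \left(7 - 5\right) \left(-2 + \left(7 - 5\right)\right) - 15 = 15 \cdot 2 \left(-2 + 2\right) - 15 = 15 \cdot 2 \cdot 0 - 15 = 15 \cdot 0 - 15 = 0 - 15 = -15$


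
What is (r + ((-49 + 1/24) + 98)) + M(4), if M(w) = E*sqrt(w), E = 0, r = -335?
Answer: -6863/24 ≈ -285.96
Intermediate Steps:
M(w) = 0 (M(w) = 0*sqrt(w) = 0)
(r + ((-49 + 1/24) + 98)) + M(4) = (-335 + ((-49 + 1/24) + 98)) + 0 = (-335 + (-1175/24 + 98)) + 0 = (-335 + 1177/24) + 0 = -6863/24 + 0 = -6863/24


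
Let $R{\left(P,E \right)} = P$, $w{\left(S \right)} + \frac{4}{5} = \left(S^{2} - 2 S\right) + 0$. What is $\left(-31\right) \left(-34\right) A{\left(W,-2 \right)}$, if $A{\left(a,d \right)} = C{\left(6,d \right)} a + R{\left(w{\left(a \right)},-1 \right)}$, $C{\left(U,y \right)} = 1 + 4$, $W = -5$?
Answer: $\frac{48484}{5} \approx 9696.8$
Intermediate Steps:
$w{\left(S \right)} = - \frac{4}{5} + S^{2} - 2 S$ ($w{\left(S \right)} = - \frac{4}{5} + \left(\left(S^{2} - 2 S\right) + 0\right) = - \frac{4}{5} + \left(S^{2} - 2 S\right) = - \frac{4}{5} + S^{2} - 2 S$)
$C{\left(U,y \right)} = 5$
$A{\left(a,d \right)} = - \frac{4}{5} + a^{2} + 3 a$ ($A{\left(a,d \right)} = 5 a - \left(\frac{4}{5} - a^{2} + 2 a\right) = - \frac{4}{5} + a^{2} + 3 a$)
$\left(-31\right) \left(-34\right) A{\left(W,-2 \right)} = \left(-31\right) \left(-34\right) \left(- \frac{4}{5} + \left(-5\right)^{2} + 3 \left(-5\right)\right) = 1054 \left(- \frac{4}{5} + 25 - 15\right) = 1054 \cdot \frac{46}{5} = \frac{48484}{5}$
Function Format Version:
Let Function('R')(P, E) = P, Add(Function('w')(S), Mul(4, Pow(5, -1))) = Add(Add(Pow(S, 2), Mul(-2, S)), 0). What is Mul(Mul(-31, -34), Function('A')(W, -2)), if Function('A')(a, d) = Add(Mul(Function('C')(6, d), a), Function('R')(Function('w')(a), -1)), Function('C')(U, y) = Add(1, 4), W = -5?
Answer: Rational(48484, 5) ≈ 9696.8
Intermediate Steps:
Function('w')(S) = Add(Rational(-4, 5), Pow(S, 2), Mul(-2, S)) (Function('w')(S) = Add(Rational(-4, 5), Add(Add(Pow(S, 2), Mul(-2, S)), 0)) = Add(Rational(-4, 5), Add(Pow(S, 2), Mul(-2, S))) = Add(Rational(-4, 5), Pow(S, 2), Mul(-2, S)))
Function('C')(U, y) = 5
Function('A')(a, d) = Add(Rational(-4, 5), Pow(a, 2), Mul(3, a)) (Function('A')(a, d) = Add(Mul(5, a), Add(Rational(-4, 5), Pow(a, 2), Mul(-2, a))) = Add(Rational(-4, 5), Pow(a, 2), Mul(3, a)))
Mul(Mul(-31, -34), Function('A')(W, -2)) = Mul(Mul(-31, -34), Add(Rational(-4, 5), Pow(-5, 2), Mul(3, -5))) = Mul(1054, Add(Rational(-4, 5), 25, -15)) = Mul(1054, Rational(46, 5)) = Rational(48484, 5)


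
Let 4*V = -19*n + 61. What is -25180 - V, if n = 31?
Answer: -25048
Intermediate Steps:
V = -132 (V = (-19*31 + 61)/4 = (-589 + 61)/4 = (¼)*(-528) = -132)
-25180 - V = -25180 - 1*(-132) = -25180 + 132 = -25048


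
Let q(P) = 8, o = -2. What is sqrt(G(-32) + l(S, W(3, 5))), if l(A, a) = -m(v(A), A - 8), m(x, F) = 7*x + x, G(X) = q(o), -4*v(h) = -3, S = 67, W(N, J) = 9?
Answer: sqrt(2) ≈ 1.4142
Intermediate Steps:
v(h) = 3/4 (v(h) = -1/4*(-3) = 3/4)
G(X) = 8
m(x, F) = 8*x
l(A, a) = -6 (l(A, a) = -8*3/4 = -1*6 = -6)
sqrt(G(-32) + l(S, W(3, 5))) = sqrt(8 - 6) = sqrt(2)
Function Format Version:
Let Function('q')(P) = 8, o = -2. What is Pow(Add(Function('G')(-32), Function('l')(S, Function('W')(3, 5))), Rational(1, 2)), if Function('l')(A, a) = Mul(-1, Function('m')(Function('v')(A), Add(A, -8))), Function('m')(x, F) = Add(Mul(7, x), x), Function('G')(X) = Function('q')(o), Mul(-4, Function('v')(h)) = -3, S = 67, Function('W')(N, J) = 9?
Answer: Pow(2, Rational(1, 2)) ≈ 1.4142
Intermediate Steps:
Function('v')(h) = Rational(3, 4) (Function('v')(h) = Mul(Rational(-1, 4), -3) = Rational(3, 4))
Function('G')(X) = 8
Function('m')(x, F) = Mul(8, x)
Function('l')(A, a) = -6 (Function('l')(A, a) = Mul(-1, Mul(8, Rational(3, 4))) = Mul(-1, 6) = -6)
Pow(Add(Function('G')(-32), Function('l')(S, Function('W')(3, 5))), Rational(1, 2)) = Pow(Add(8, -6), Rational(1, 2)) = Pow(2, Rational(1, 2))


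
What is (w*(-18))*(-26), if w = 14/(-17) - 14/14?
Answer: -14508/17 ≈ -853.41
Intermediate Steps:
w = -31/17 (w = 14*(-1/17) - 14*1/14 = -14/17 - 1 = -31/17 ≈ -1.8235)
(w*(-18))*(-26) = -31/17*(-18)*(-26) = (558/17)*(-26) = -14508/17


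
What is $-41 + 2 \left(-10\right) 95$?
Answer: $-1941$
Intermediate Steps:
$-41 + 2 \left(-10\right) 95 = -41 - 1900 = -1941$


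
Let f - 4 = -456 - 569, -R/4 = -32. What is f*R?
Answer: -130688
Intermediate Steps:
R = 128 (R = -4*(-32) = 128)
f = -1021 (f = 4 + (-456 - 569) = 4 - 1025 = -1021)
f*R = -1021*128 = -130688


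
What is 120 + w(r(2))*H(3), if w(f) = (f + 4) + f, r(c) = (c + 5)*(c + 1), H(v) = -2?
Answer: 28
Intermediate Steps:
r(c) = (1 + c)*(5 + c) (r(c) = (5 + c)*(1 + c) = (1 + c)*(5 + c))
w(f) = 4 + 2*f (w(f) = (4 + f) + f = 4 + 2*f)
120 + w(r(2))*H(3) = 120 + (4 + 2*(5 + 2² + 6*2))*(-2) = 120 + (4 + 2*(5 + 4 + 12))*(-2) = 120 + (4 + 2*21)*(-2) = 120 + (4 + 42)*(-2) = 120 + 46*(-2) = 120 - 92 = 28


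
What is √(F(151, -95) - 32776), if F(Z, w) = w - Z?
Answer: I*√33022 ≈ 181.72*I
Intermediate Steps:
√(F(151, -95) - 32776) = √((-95 - 1*151) - 32776) = √((-95 - 151) - 32776) = √(-246 - 32776) = √(-33022) = I*√33022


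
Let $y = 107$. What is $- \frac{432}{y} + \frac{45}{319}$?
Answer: $- \frac{132993}{34133} \approx -3.8963$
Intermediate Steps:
$- \frac{432}{y} + \frac{45}{319} = - \frac{432}{107} + \frac{45}{319} = - \frac{132993}{34133}$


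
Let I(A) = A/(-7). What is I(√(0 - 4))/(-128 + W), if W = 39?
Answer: 2*I/623 ≈ 0.0032103*I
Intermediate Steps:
I(A) = -A/7 (I(A) = A*(-⅐) = -A/7)
I(√(0 - 4))/(-128 + W) = (-√(0 - 4)/7)/(-128 + 39) = (-2*I/7)/(-89) = -(-1)*2*I/623 = -(-2)*I/623 = 2*I/623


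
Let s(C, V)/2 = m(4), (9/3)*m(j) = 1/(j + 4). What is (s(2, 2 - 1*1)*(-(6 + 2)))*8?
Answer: -16/3 ≈ -5.3333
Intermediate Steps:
m(j) = 1/(3*(4 + j)) (m(j) = 1/(3*(j + 4)) = 1/(3*(4 + j)))
s(C, V) = 1/12 (s(C, V) = 2*(1/(3*(4 + 4))) = 2*((⅓)/8) = 2*((⅓)*(⅛)) = 2*(1/24) = 1/12)
(s(2, 2 - 1*1)*(-(6 + 2)))*8 = ((-(6 + 2))/12)*8 = ((-1*8)/12)*8 = ((1/12)*(-8))*8 = -⅔*8 = -16/3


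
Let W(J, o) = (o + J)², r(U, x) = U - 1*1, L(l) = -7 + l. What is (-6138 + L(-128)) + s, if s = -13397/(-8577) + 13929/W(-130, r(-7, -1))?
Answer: -113806628047/18148932 ≈ -6270.7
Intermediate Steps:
r(U, x) = -1 + U (r(U, x) = U - 1 = -1 + U)
W(J, o) = (J + o)²
s = 41622389/18148932 (s = -13397/(-8577) + 13929/((-130 + (-1 - 7))²) = -13397*(-1/8577) + 13929/((-130 - 8)²) = 13397/8577 + 13929/((-138)²) = 13397/8577 + 13929/19044 = 13397/8577 + 13929*(1/19044) = 13397/8577 + 4643/6348 = 41622389/18148932 ≈ 2.2934)
(-6138 + L(-128)) + s = (-6138 + (-7 - 128)) + 41622389/18148932 = (-6138 - 135) + 41622389/18148932 = -6273 + 41622389/18148932 = -113806628047/18148932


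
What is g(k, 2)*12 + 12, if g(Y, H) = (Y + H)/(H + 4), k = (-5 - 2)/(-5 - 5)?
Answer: 87/5 ≈ 17.400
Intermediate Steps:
k = 7/10 (k = -7/(-10) = -7*(-⅒) = 7/10 ≈ 0.70000)
g(Y, H) = (H + Y)/(4 + H)
g(k, 2)*12 + 12 = ((2 + 7/10)/(4 + 2))*12 + 12 = ((27/10)/6)*12 + 12 = ((⅙)*(27/10))*12 + 12 = (9/20)*12 + 12 = 27/5 + 12 = 87/5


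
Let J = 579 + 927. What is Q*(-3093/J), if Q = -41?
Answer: 42271/502 ≈ 84.205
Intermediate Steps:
J = 1506
Q*(-3093/J) = -(-126813)/1506 = -41*(-1031/502) = 42271/502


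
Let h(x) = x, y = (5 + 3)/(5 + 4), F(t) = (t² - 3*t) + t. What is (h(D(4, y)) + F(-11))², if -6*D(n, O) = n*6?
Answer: 19321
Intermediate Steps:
F(t) = t² - 2*t
y = 8/9 ≈ 0.88889
D(n, O) = -n (D(n, O) = -n*6/6 = -n)
(h(D(4, y)) + F(-11))² = (-1*4 - 11*(-2 - 11))² = (-4 - 11*(-13))² = (-4 + 143)² = 139² = 19321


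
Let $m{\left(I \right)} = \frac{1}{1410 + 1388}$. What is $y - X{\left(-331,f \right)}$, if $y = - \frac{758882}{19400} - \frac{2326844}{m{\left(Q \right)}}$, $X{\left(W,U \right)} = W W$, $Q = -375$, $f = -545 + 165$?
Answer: $- \frac{63153005387541}{9700} \approx -6.5106 \cdot 10^{9}$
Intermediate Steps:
$f = -380$
$m{\left(I \right)} = \frac{1}{2798}$
$X{\left(W,U \right)} = W^{2}$
$y = - \frac{63151942645841}{9700}$ ($y = - \frac{758882}{19400} - 2326844 \frac{1}{\frac{1}{2798}} = \left(-758882\right) \frac{1}{19400} - 6510509512 = - \frac{379441}{9700} - 6510509512 = - \frac{63151942645841}{9700} \approx -6.5105 \cdot 10^{9}$)
$y - X{\left(-331,f \right)} = - \frac{63151942645841}{9700} - \left(-331\right)^{2} = - \frac{63151942645841}{9700} - 109561 = - \frac{63153005387541}{9700}$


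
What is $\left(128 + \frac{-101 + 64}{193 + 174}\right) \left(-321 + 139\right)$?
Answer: $- \frac{8542898}{367} \approx -23278.0$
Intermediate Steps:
$\left(128 + \frac{-101 + 64}{193 + 174}\right) \left(-321 + 139\right) = \left(128 - \frac{37}{367}\right) \left(-182\right) = \frac{46939}{367} \left(-182\right) = - \frac{8542898}{367}$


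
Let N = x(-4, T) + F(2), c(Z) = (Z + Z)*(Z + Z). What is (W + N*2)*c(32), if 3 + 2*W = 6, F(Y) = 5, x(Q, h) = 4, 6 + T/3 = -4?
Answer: 79872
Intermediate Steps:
T = -30 (T = -18 + 3*(-4) = -18 - 12 = -30)
c(Z) = 4*Z² (c(Z) = (2*Z)*(2*Z) = 4*Z²)
N = 9 (N = 4 + 5 = 9)
W = 3/2 (W = -3/2 + (½)*6 = -3/2 + 3 = 3/2 ≈ 1.5000)
(W + N*2)*c(32) = (3/2 + 9*2)*(4*32²) = (3/2 + 18)*(4*1024) = (39/2)*4096 = 79872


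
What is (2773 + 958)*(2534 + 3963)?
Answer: 24240307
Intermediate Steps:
(2773 + 958)*(2534 + 3963) = 3731*6497 = 24240307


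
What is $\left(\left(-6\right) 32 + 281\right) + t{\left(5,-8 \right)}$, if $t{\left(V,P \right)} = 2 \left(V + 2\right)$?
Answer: $103$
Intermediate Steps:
$t{\left(V,P \right)} = 4 + 2 V$ ($t{\left(V,P \right)} = 2 \left(2 + V\right) = 4 + 2 V$)
$\left(\left(-6\right) 32 + 281\right) + t{\left(5,-8 \right)} = \left(\left(-6\right) 32 + 281\right) + \left(4 + 2 \cdot 5\right) = \left(-192 + 281\right) + \left(4 + 10\right) = 89 + 14 = 103$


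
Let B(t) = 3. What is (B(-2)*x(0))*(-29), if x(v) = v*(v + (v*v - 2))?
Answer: 0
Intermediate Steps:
x(v) = v*(-2 + v + v**2) (x(v) = v*(v + (v**2 - 2)) = v*(v + (-2 + v**2)) = v*(-2 + v + v**2))
(B(-2)*x(0))*(-29) = (3*(0*(-2 + 0 + 0**2)))*(-29) = (3*(0*(-2 + 0 + 0)))*(-29) = (3*(0*(-2)))*(-29) = (3*0)*(-29) = 0*(-29) = 0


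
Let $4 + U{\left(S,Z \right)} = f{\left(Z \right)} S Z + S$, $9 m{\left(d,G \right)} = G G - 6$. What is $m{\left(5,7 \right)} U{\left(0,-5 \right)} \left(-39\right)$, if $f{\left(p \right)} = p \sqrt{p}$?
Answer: $\frac{2236}{3} \approx 745.33$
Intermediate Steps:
$m{\left(d,G \right)} = - \frac{2}{3} + \frac{G^{2}}{9}$ ($m{\left(d,G \right)} = \frac{G G - 6}{9} = \frac{G^{2} - 6}{9} = \frac{-6 + G^{2}}{9} = - \frac{2}{3} + \frac{G^{2}}{9}$)
$f{\left(p \right)} = p^{\frac{3}{2}}$
$U{\left(S,Z \right)} = -4 + S + S Z^{\frac{5}{2}}$ ($U{\left(S,Z \right)} = -4 + \left(Z^{\frac{3}{2}} S Z + S\right) = -4 + \left(S Z^{\frac{3}{2}} Z + S\right) = -4 + \left(S Z^{\frac{5}{2}} + S\right) = -4 + \left(S + S Z^{\frac{5}{2}}\right) = -4 + S + S Z^{\frac{5}{2}}$)
$m{\left(5,7 \right)} U{\left(0,-5 \right)} \left(-39\right) = \left(- \frac{2}{3} + \frac{7^{2}}{9}\right) \left(-4 + 0 + 0 \left(-5\right)^{\frac{5}{2}}\right) \left(-39\right) = \left(- \frac{2}{3} + \frac{1}{9} \cdot 49\right) \left(-4 + 0 + 0 \cdot 25 i \sqrt{5}\right) \left(-39\right) = \left(- \frac{2}{3} + \frac{49}{9}\right) \left(-4 + 0 + 0\right) \left(-39\right) = \frac{43}{9} \left(-4\right) \left(-39\right) = \left(- \frac{172}{9}\right) \left(-39\right) = \frac{2236}{3}$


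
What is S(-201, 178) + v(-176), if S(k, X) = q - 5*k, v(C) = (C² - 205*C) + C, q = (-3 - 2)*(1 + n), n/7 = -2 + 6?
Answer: 67740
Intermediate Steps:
n = 28 (n = 7*(-2 + 6) = 7*4 = 28)
q = -145 (q = (-3 - 2)*(1 + 28) = -5*29 = -145)
v(C) = C² - 204*C
S(k, X) = -145 - 5*k
S(-201, 178) + v(-176) = (-145 - 5*(-201)) - 176*(-204 - 176) = (-145 + 1005) - 176*(-380) = 860 + 66880 = 67740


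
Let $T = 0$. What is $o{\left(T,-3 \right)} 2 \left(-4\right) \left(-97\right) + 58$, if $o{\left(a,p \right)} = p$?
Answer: $-2270$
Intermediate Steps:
$o{\left(T,-3 \right)} 2 \left(-4\right) \left(-97\right) + 58 = \left(-3\right) 2 \left(-4\right) \left(-97\right) + 58 = \left(-6\right) \left(-4\right) \left(-97\right) + 58 = 24 \left(-97\right) + 58 = -2328 + 58 = -2270$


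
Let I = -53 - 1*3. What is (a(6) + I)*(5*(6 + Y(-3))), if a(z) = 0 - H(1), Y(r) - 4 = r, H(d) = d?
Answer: -1995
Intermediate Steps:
Y(r) = 4 + r
a(z) = -1 (a(z) = 0 - 1*1 = 0 - 1 = -1)
I = -56 (I = -53 - 3 = -56)
(a(6) + I)*(5*(6 + Y(-3))) = (-1 - 56)*(5*(6 + (4 - 3))) = -285*(6 + 1) = -285*7 = -57*35 = -1995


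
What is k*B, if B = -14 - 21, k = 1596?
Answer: -55860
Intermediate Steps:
B = -35
k*B = 1596*(-35) = -55860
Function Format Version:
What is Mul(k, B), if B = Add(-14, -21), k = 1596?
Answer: -55860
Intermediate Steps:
B = -35
Mul(k, B) = Mul(1596, -35) = -55860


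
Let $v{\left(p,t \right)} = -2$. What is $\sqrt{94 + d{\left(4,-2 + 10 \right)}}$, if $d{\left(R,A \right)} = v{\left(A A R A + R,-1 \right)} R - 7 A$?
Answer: $\sqrt{30} \approx 5.4772$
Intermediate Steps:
$d{\left(R,A \right)} = - 7 A - 2 R$ ($d{\left(R,A \right)} = - 2 R - 7 A = - 7 A - 2 R$)
$\sqrt{94 + d{\left(4,-2 + 10 \right)}} = \sqrt{94 - \left(8 + 7 \left(-2 + 10\right)\right)} = \sqrt{94 - 64} = \sqrt{30}$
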